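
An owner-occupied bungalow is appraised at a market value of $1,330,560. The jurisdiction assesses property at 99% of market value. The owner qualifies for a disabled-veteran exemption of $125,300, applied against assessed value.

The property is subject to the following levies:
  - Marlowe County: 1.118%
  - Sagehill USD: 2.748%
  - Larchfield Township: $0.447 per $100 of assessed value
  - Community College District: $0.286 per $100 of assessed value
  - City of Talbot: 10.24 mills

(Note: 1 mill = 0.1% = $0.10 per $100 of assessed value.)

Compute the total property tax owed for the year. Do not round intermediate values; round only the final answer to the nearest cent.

Assessed value = $1,330,560 × 0.99 = $1,317,254.4
Taxable value = $1,317,254.4 − $125,300 = $1,191,954.4
Marlowe County: $1,191,954.4 × 0.01118 = $13,326.050192
Sagehill USD: $1,191,954.4 × 0.02748 = $32,754.906912
Larchfield Township: $1,191,954.4 × 0.00447 = $5,328.036168
Community College District: $1,191,954.4 × 0.00286 = $3,408.989584
City of Talbot: $1,191,954.4 × 0.01024 = $12,205.613056
Total = $67,023.595912

$67,023.60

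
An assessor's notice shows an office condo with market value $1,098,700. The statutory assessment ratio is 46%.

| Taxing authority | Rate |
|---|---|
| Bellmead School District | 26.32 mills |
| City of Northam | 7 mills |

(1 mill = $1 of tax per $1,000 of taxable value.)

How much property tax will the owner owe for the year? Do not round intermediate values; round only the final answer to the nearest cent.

$16,839.99

Assessed value = $1,098,700 × 0.46 = $505,402
Bellmead School District: $505,402 × 0.02632 = $13,302.18064
City of Northam: $505,402 × 0.007 = $3,537.814
Total = $13,302.18064 + $3,537.814 = $16,839.99464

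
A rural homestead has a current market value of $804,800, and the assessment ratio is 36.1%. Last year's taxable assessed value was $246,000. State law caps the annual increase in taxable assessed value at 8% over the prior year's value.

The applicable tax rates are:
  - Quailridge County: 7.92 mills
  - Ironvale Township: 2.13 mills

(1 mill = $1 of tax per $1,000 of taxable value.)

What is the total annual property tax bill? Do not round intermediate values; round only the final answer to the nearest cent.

Uncapped assessed value = $804,800 × 0.361 = $290,532.8
Cap limit = $246,000 × 1.08 = $265,680
Taxable assessed value = min($290,532.8, $265,680) = $265,680 (cap binds)
Quailridge County: $265,680 × 0.00792 = $2,104.1856
Ironvale Township: $265,680 × 0.00213 = $565.8984
Total = $2,670.084

$2,670.08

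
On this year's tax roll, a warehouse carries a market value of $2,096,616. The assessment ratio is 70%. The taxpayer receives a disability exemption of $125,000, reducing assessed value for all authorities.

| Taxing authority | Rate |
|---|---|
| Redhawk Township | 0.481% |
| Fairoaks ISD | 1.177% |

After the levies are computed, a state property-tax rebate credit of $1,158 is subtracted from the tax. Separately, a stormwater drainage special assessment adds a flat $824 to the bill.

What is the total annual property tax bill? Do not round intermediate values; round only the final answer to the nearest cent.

$21,926.83

Assessed value = $2,096,616 × 0.7 = $1,467,631.2
Taxable value = $1,467,631.2 − $125,000 = $1,342,631.2
Redhawk Township: $1,342,631.2 × 0.00481 = $6,458.056072
Fairoaks ISD: $1,342,631.2 × 0.01177 = $15,802.769224
Levies subtotal = $22,260.825296
After credit = $22,260.825296 − $1,158 = $21,102.825296
Total = $21,102.825296 + $824 = $21,926.825296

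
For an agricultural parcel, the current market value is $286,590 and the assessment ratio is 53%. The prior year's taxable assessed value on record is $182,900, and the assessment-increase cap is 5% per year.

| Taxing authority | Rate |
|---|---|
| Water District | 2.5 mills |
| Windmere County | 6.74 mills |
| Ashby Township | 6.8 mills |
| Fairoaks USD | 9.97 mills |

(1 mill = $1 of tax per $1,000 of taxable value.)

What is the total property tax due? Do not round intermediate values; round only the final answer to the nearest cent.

Uncapped assessed value = $286,590 × 0.53 = $151,892.7
Cap limit = $182,900 × 1.05 = $192,045
Taxable assessed value = min($151,892.7, $192,045) = $151,892.7 (cap does not bind)
Water District: $151,892.7 × 0.0025 = $379.73175
Windmere County: $151,892.7 × 0.00674 = $1,023.756798
Ashby Township: $151,892.7 × 0.0068 = $1,032.87036
Fairoaks USD: $151,892.7 × 0.00997 = $1,514.370219
Total = $3,950.729127

$3,950.73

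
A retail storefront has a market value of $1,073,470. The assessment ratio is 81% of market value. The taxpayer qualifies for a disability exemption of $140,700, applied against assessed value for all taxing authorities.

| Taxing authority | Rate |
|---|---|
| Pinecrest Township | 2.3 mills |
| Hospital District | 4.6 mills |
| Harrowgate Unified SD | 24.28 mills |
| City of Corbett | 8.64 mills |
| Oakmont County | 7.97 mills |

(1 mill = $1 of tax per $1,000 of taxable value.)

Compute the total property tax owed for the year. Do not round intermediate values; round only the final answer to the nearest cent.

$34,829.86

Assessed value = $1,073,470 × 0.81 = $869,510.7
Taxable value = $869,510.7 − $140,700 = $728,810.7
Pinecrest Township: $728,810.7 × 0.0023 = $1,676.26461
Hospital District: $728,810.7 × 0.0046 = $3,352.52922
Harrowgate Unified SD: $728,810.7 × 0.02428 = $17,695.523796
City of Corbett: $728,810.7 × 0.00864 = $6,296.924448
Oakmont County: $728,810.7 × 0.00797 = $5,808.621279
Total = $1,676.26461 + $3,352.52922 + $17,695.523796 + $6,296.924448 + $5,808.621279 = $34,829.863353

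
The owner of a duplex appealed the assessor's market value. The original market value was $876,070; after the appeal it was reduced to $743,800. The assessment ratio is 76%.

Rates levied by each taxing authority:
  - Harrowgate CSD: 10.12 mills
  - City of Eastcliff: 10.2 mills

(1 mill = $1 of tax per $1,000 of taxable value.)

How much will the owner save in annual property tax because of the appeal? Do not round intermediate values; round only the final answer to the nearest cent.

Old assessed value = $876,070 × 0.76 = $665,813.2
New assessed value = $743,800 × 0.76 = $565,288
Combined rate = 0.01012 + 0.0102 = 0.02032
Old tax = $665,813.2 × 0.02032 = $13,529.324224
New tax = $565,288 × 0.02032 = $11,486.65216
Reduction = $13,529.324224 − $11,486.65216 = $2,042.672064

$2,042.67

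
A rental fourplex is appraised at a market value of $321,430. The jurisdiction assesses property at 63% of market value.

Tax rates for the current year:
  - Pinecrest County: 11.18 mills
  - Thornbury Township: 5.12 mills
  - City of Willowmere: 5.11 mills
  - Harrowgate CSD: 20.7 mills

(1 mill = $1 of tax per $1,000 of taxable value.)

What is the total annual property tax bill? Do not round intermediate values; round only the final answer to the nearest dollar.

$8,527

Assessed value = $321,430 × 0.63 = $202,500.9
Pinecrest County: $202,500.9 × 0.01118 = $2,263.960062
Thornbury Township: $202,500.9 × 0.00512 = $1,036.804608
City of Willowmere: $202,500.9 × 0.00511 = $1,034.779599
Harrowgate CSD: $202,500.9 × 0.0207 = $4,191.76863
Total = $2,263.960062 + $1,036.804608 + $1,034.779599 + $4,191.76863 = $8,527.312899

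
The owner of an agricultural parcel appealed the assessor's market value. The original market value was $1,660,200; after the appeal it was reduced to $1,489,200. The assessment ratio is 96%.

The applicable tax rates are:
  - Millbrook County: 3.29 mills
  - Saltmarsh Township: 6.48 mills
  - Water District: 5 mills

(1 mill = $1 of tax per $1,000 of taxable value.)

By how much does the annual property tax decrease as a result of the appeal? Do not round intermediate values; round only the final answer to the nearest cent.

$2,424.64

Old assessed value = $1,660,200 × 0.96 = $1,593,792
New assessed value = $1,489,200 × 0.96 = $1,429,632
Combined rate = 0.00329 + 0.00648 + 0.005 = 0.01477
Old tax = $1,593,792 × 0.01477 = $23,540.30784
New tax = $1,429,632 × 0.01477 = $21,115.66464
Reduction = $23,540.30784 − $21,115.66464 = $2,424.6432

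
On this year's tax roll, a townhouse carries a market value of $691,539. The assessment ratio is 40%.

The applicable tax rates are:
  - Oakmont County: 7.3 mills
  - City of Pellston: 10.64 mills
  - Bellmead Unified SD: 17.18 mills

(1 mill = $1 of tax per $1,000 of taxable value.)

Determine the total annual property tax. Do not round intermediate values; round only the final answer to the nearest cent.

Assessed value = $691,539 × 0.4 = $276,615.6
Oakmont County: $276,615.6 × 0.0073 = $2,019.29388
City of Pellston: $276,615.6 × 0.01064 = $2,943.189984
Bellmead Unified SD: $276,615.6 × 0.01718 = $4,752.256008
Total = $2,019.29388 + $2,943.189984 + $4,752.256008 = $9,714.739872

$9,714.74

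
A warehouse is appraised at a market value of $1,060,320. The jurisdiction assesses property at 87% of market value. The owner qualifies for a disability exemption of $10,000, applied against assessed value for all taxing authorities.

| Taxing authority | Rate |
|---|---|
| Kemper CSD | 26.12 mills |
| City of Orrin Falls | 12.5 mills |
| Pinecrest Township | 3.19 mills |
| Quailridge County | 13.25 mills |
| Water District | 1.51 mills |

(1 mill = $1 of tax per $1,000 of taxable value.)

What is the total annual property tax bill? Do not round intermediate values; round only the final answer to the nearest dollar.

$51,619

Assessed value = $1,060,320 × 0.87 = $922,478.4
Taxable value = $922,478.4 − $10,000 = $912,478.4
Kemper CSD: $912,478.4 × 0.02612 = $23,833.935808
City of Orrin Falls: $912,478.4 × 0.0125 = $11,405.98
Pinecrest Township: $912,478.4 × 0.00319 = $2,910.806096
Quailridge County: $912,478.4 × 0.01325 = $12,090.3388
Water District: $912,478.4 × 0.00151 = $1,377.842384
Total = $23,833.935808 + $11,405.98 + $2,910.806096 + $12,090.3388 + $1,377.842384 = $51,618.903088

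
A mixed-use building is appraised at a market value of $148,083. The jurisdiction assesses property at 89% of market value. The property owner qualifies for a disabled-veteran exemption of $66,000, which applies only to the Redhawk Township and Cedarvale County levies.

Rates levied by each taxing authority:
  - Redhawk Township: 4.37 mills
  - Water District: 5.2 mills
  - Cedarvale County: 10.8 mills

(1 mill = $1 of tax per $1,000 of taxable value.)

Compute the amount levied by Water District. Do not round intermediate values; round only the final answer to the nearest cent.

$685.33

Assessed value = $148,083 × 0.89 = $131,793.87
Water District taxable value = $131,793.87 (exemption does not apply)
Water District levy = $131,793.87 × 0.0052 = $685.328124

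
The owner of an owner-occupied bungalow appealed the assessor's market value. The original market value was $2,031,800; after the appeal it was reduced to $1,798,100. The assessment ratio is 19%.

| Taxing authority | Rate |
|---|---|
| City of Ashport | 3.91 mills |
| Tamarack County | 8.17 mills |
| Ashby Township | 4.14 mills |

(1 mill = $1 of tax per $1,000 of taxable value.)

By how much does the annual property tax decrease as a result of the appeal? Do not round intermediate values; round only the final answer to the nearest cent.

Old assessed value = $2,031,800 × 0.19 = $386,042
New assessed value = $1,798,100 × 0.19 = $341,639
Combined rate = 0.00391 + 0.00817 + 0.00414 = 0.01622
Old tax = $386,042 × 0.01622 = $6,261.60124
New tax = $341,639 × 0.01622 = $5,541.38458
Reduction = $6,261.60124 − $5,541.38458 = $720.21666

$720.22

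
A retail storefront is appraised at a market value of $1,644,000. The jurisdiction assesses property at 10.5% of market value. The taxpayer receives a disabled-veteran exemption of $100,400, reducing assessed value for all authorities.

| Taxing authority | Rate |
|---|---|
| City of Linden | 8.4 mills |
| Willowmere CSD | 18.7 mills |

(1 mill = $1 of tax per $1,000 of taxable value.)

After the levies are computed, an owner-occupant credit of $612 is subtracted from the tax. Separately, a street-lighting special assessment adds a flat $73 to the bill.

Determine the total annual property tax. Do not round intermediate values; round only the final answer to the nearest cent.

Assessed value = $1,644,000 × 0.105 = $172,620
Taxable value = $172,620 − $100,400 = $72,220
City of Linden: $72,220 × 0.0084 = $606.648
Willowmere CSD: $72,220 × 0.0187 = $1,350.514
Levies subtotal = $1,957.162
After credit = $1,957.162 − $612 = $1,345.162
Total = $1,345.162 + $73 = $1,418.162

$1,418.16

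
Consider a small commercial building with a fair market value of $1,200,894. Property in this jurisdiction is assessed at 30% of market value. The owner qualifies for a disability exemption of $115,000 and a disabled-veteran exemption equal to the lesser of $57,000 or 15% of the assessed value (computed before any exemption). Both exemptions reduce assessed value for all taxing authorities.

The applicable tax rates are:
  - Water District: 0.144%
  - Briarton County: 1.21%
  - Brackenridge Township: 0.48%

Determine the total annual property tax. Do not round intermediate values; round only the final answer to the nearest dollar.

$3,507

Assessed value = $1,200,894 × 0.3 = $360,268.2
Disabled-veteran exemption = min($57,000, 15% × $360,268.2) = min($57,000, $54,040.23) = $54,040.23 (percentage binds)
Taxable value = $360,268.2 − $115,000 − $54,040.23 = $191,227.97
Water District: $191,227.97 × 0.00144 = $275.3682768
Briarton County: $191,227.97 × 0.0121 = $2,313.858437
Brackenridge Township: $191,227.97 × 0.0048 = $917.894256
Total = $3,507.1209698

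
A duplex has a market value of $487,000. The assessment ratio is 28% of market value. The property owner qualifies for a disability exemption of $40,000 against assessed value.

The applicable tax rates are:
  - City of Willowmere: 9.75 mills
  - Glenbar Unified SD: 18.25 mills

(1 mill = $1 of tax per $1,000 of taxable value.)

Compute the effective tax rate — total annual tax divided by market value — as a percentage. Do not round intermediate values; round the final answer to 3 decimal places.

0.554%

Assessed value = $487,000 × 0.28 = $136,360
Taxable value = $136,360 − $40,000 = $96,360
City of Willowmere: $96,360 × 0.00975 = $939.51
Glenbar Unified SD: $96,360 × 0.01825 = $1,758.57
Total tax = $2,698.08
Effective rate = $2,698.08 ÷ $487,000 = 0.554% of market value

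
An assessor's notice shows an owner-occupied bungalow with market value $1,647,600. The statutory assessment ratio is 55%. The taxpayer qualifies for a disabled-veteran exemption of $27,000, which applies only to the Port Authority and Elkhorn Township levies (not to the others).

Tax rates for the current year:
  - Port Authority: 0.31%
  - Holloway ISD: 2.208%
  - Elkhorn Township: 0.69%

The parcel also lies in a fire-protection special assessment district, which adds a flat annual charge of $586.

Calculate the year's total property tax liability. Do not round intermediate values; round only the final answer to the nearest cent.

Assessed value = $1,647,600 × 0.55 = $906,180
Port Authority: ($906,180 − $27,000) × 0.0031 = $879,180 × 0.0031 = $2,725.458
Holloway ISD: $906,180 × 0.02208 = $20,008.4544
Elkhorn Township: ($906,180 − $27,000) × 0.0069 = $879,180 × 0.0069 = $6,066.342
Levies subtotal = $28,800.2544
Total = $28,800.2544 + $586 = $29,386.2544

$29,386.25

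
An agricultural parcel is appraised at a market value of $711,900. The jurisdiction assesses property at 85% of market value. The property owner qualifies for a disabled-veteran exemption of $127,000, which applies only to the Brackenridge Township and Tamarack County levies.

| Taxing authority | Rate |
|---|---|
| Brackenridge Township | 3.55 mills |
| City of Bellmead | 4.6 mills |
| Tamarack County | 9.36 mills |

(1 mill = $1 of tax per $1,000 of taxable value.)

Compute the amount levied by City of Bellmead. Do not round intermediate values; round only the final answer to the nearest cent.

$2,783.53

Assessed value = $711,900 × 0.85 = $605,115
City of Bellmead taxable value = $605,115 (exemption does not apply)
City of Bellmead levy = $605,115 × 0.0046 = $2,783.529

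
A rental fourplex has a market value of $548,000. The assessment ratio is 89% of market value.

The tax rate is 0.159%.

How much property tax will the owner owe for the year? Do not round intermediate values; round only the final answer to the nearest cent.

$775.47

Assessed value = $548,000 × 0.89 = $487,720
Tax = $487,720 × 0.00159 = $775.4748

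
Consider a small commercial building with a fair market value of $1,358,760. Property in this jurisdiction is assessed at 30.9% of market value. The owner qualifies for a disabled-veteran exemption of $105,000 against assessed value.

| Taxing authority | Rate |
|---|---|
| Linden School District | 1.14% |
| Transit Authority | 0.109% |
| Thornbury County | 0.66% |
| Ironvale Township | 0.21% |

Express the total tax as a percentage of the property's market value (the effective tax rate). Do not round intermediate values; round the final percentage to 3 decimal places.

0.491%

Assessed value = $1,358,760 × 0.309 = $419,856.84
Taxable value = $419,856.84 − $105,000 = $314,856.84
Linden School District: $314,856.84 × 0.0114 = $3,589.367976
Transit Authority: $314,856.84 × 0.00109 = $343.1939556
Thornbury County: $314,856.84 × 0.0066 = $2,078.055144
Ironvale Township: $314,856.84 × 0.0021 = $661.199364
Total tax = $6,671.8164396
Effective rate = $6,671.8164396 ÷ $1,358,760 = 0.491% of market value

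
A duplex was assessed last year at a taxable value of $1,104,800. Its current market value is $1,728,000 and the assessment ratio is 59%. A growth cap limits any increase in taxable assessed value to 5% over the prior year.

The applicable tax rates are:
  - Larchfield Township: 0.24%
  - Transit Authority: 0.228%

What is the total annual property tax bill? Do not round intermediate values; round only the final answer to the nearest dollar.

$4,771

Uncapped assessed value = $1,728,000 × 0.59 = $1,019,520
Cap limit = $1,104,800 × 1.05 = $1,160,040
Taxable assessed value = min($1,019,520, $1,160,040) = $1,019,520 (cap does not bind)
Larchfield Township: $1,019,520 × 0.0024 = $2,446.848
Transit Authority: $1,019,520 × 0.00228 = $2,324.5056
Total = $4,771.3536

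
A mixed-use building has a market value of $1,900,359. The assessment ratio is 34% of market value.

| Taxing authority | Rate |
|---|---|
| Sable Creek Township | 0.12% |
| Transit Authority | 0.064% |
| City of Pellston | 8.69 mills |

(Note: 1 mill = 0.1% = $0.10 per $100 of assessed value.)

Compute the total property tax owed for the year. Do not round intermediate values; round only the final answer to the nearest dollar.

Assessed value = $1,900,359 × 0.34 = $646,122.06
Sable Creek Township: $646,122.06 × 0.0012 = $775.346472
Transit Authority: $646,122.06 × 0.00064 = $413.5181184
City of Pellston: $646,122.06 × 0.00869 = $5,614.8007014
Total = $6,803.6652918

$6,804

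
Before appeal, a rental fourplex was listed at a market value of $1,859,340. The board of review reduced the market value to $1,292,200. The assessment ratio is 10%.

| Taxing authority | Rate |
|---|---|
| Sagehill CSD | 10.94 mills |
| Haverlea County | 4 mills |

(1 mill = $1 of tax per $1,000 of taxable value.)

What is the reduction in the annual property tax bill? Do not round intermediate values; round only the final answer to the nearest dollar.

Old assessed value = $1,859,340 × 0.1 = $185,934
New assessed value = $1,292,200 × 0.1 = $129,220
Combined rate = 0.01094 + 0.004 = 0.01494
Old tax = $185,934 × 0.01494 = $2,777.85396
New tax = $129,220 × 0.01494 = $1,930.5468
Reduction = $2,777.85396 − $1,930.5468 = $847.30716

$847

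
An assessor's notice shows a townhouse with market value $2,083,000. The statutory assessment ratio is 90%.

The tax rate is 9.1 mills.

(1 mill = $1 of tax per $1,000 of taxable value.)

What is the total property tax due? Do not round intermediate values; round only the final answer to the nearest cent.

Assessed value = $2,083,000 × 0.9 = $1,874,700
Tax = $1,874,700 × 0.0091 = $17,059.77

$17,059.77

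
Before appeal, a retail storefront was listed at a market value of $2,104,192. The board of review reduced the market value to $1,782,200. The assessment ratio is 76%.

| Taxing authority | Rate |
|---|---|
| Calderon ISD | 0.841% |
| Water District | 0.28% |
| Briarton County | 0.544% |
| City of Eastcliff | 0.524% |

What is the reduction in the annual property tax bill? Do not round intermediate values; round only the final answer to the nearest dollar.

$5,357

Old assessed value = $2,104,192 × 0.76 = $1,599,185.92
New assessed value = $1,782,200 × 0.76 = $1,354,472
Combined rate = 0.00841 + 0.0028 + 0.00544 + 0.00524 = 0.02189
Old tax = $1,599,185.92 × 0.02189 = $35,006.1797888
New tax = $1,354,472 × 0.02189 = $29,649.39208
Reduction = $35,006.1797888 − $29,649.39208 = $5,356.7877088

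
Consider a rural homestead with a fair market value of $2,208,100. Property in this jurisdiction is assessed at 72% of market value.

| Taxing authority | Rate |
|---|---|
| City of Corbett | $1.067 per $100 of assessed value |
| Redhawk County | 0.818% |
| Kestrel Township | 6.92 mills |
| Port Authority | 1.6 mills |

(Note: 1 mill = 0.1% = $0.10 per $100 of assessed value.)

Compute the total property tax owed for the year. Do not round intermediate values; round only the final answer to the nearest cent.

Assessed value = $2,208,100 × 0.72 = $1,589,832
City of Corbett: $1,589,832 × 0.01067 = $16,963.50744
Redhawk County: $1,589,832 × 0.00818 = $13,004.82576
Kestrel Township: $1,589,832 × 0.00692 = $11,001.63744
Port Authority: $1,589,832 × 0.0016 = $2,543.7312
Total = $43,513.70184

$43,513.70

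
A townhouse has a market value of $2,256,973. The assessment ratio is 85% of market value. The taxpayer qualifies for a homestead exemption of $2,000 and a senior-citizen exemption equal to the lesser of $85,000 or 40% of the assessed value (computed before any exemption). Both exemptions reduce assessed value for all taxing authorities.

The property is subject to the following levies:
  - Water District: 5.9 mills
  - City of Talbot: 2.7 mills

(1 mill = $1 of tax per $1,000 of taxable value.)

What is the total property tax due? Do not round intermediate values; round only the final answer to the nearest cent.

Assessed value = $2,256,973 × 0.85 = $1,918,427.05
Senior-citizen exemption = min($85,000, 40% × $1,918,427.05) = min($85,000, $767,370.82) = $85,000 (dollar cap binds)
Taxable value = $1,918,427.05 − $2,000 − $85,000 = $1,831,427.05
Water District: $1,831,427.05 × 0.0059 = $10,805.419595
City of Talbot: $1,831,427.05 × 0.0027 = $4,944.853035
Total = $15,750.27263

$15,750.27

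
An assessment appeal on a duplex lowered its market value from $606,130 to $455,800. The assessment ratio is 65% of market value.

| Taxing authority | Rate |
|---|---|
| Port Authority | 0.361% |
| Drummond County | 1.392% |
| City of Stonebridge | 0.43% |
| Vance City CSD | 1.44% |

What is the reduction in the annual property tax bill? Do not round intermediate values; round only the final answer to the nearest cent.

Old assessed value = $606,130 × 0.65 = $393,984.5
New assessed value = $455,800 × 0.65 = $296,270
Combined rate = 0.00361 + 0.01392 + 0.0043 + 0.0144 = 0.03623
Old tax = $393,984.5 × 0.03623 = $14,274.058435
New tax = $296,270 × 0.03623 = $10,733.8621
Reduction = $14,274.058435 − $10,733.8621 = $3,540.196335

$3,540.20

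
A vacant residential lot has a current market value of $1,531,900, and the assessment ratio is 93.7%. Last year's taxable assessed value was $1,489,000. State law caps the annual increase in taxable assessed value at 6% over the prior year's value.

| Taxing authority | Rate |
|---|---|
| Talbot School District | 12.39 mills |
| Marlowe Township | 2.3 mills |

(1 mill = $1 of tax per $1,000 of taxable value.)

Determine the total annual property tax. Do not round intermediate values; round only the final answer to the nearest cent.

$21,085.88

Uncapped assessed value = $1,531,900 × 0.937 = $1,435,390.3
Cap limit = $1,489,000 × 1.06 = $1,578,340
Taxable assessed value = min($1,435,390.3, $1,578,340) = $1,435,390.3 (cap does not bind)
Talbot School District: $1,435,390.3 × 0.01239 = $17,784.485817
Marlowe Township: $1,435,390.3 × 0.0023 = $3,301.39769
Total = $21,085.883507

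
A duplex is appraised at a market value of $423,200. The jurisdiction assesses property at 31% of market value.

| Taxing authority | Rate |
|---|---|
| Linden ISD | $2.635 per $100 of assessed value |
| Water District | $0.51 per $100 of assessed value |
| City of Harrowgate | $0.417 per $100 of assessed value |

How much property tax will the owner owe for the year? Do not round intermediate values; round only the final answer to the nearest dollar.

Assessed value = $423,200 × 0.31 = $131,192
Linden ISD: $131,192 × 0.02635 = $3,456.9092
Water District: $131,192 × 0.0051 = $669.0792
City of Harrowgate: $131,192 × 0.00417 = $547.07064
Total = $3,456.9092 + $669.0792 + $547.07064 = $4,673.05904

$4,673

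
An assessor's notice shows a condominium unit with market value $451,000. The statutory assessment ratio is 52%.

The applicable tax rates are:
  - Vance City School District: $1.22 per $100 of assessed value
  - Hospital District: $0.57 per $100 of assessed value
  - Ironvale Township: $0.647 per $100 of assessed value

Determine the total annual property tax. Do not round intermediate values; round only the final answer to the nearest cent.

Assessed value = $451,000 × 0.52 = $234,520
Vance City School District: $234,520 × 0.0122 = $2,861.144
Hospital District: $234,520 × 0.0057 = $1,336.764
Ironvale Township: $234,520 × 0.00647 = $1,517.3444
Total = $2,861.144 + $1,336.764 + $1,517.3444 = $5,715.2524

$5,715.25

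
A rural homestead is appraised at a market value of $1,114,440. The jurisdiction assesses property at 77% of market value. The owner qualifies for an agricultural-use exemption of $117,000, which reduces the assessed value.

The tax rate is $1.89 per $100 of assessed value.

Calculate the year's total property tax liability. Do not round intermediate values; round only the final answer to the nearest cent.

$14,007.15

Assessed value = $1,114,440 × 0.77 = $858,118.8
Taxable value = $858,118.8 − $117,000 = $741,118.8
Tax = $741,118.8 × 0.0189 = $14,007.14532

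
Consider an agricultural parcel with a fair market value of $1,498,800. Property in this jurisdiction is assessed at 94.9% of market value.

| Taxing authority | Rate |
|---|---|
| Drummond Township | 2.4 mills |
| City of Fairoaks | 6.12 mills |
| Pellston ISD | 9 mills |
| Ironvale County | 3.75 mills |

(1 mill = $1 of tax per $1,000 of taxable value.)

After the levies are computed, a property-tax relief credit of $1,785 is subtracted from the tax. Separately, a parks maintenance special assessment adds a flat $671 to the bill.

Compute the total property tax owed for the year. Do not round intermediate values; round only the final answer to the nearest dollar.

Assessed value = $1,498,800 × 0.949 = $1,422,361.2
Drummond Township: $1,422,361.2 × 0.0024 = $3,413.66688
City of Fairoaks: $1,422,361.2 × 0.00612 = $8,704.850544
Pellston ISD: $1,422,361.2 × 0.009 = $12,801.2508
Ironvale County: $1,422,361.2 × 0.00375 = $5,333.8545
Levies subtotal = $30,253.622724
After credit = $30,253.622724 − $1,785 = $28,468.622724
Total = $28,468.622724 + $671 = $29,139.622724

$29,140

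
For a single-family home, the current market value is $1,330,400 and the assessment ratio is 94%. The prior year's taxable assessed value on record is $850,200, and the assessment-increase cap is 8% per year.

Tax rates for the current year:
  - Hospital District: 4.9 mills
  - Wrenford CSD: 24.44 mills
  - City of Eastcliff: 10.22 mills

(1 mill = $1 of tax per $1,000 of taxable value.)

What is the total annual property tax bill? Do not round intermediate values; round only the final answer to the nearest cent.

Uncapped assessed value = $1,330,400 × 0.94 = $1,250,576
Cap limit = $850,200 × 1.08 = $918,216
Taxable assessed value = min($1,250,576, $918,216) = $918,216 (cap binds)
Hospital District: $918,216 × 0.0049 = $4,499.2584
Wrenford CSD: $918,216 × 0.02444 = $22,441.19904
City of Eastcliff: $918,216 × 0.01022 = $9,384.16752
Total = $36,324.62496

$36,324.62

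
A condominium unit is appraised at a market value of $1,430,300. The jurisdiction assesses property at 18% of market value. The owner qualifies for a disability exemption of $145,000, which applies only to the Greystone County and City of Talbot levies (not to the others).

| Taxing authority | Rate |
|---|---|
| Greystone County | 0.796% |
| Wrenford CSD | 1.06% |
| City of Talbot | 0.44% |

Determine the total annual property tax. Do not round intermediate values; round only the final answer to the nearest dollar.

Assessed value = $1,430,300 × 0.18 = $257,454
Greystone County: ($257,454 − $145,000) × 0.00796 = $112,454 × 0.00796 = $895.13384
Wrenford CSD: $257,454 × 0.0106 = $2,729.0124
City of Talbot: ($257,454 − $145,000) × 0.0044 = $112,454 × 0.0044 = $494.7976
Total = $4,118.94384

$4,119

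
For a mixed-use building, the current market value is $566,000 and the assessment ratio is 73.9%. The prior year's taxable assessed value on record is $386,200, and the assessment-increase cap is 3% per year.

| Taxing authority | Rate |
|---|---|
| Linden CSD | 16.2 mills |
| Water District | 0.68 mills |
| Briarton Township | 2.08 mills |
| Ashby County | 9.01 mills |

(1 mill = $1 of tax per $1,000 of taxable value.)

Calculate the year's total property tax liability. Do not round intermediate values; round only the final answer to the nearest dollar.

Uncapped assessed value = $566,000 × 0.739 = $418,274
Cap limit = $386,200 × 1.03 = $397,786
Taxable assessed value = min($418,274, $397,786) = $397,786 (cap binds)
Linden CSD: $397,786 × 0.0162 = $6,444.1332
Water District: $397,786 × 0.00068 = $270.49448
Briarton Township: $397,786 × 0.00208 = $827.39488
Ashby County: $397,786 × 0.00901 = $3,584.05186
Total = $11,126.07442

$11,126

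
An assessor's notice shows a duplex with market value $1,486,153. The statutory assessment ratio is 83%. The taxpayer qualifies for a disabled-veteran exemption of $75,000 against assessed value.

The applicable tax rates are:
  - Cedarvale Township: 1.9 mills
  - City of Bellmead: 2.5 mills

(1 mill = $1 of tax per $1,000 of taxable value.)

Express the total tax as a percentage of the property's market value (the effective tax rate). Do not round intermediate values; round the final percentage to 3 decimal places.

0.343%

Assessed value = $1,486,153 × 0.83 = $1,233,506.99
Taxable value = $1,233,506.99 − $75,000 = $1,158,506.99
Cedarvale Township: $1,158,506.99 × 0.0019 = $2,201.163281
City of Bellmead: $1,158,506.99 × 0.0025 = $2,896.267475
Total tax = $5,097.430756
Effective rate = $5,097.430756 ÷ $1,486,153 = 0.343% of market value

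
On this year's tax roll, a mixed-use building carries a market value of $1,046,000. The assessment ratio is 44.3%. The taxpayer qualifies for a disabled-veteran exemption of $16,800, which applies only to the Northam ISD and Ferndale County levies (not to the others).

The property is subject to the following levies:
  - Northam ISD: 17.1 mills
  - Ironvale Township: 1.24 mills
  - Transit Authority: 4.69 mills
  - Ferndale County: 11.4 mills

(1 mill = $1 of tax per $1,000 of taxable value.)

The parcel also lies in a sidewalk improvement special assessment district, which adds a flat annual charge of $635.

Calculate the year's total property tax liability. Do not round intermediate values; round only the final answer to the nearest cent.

$16,110.30

Assessed value = $1,046,000 × 0.443 = $463,378
Northam ISD: ($463,378 − $16,800) × 0.0171 = $446,578 × 0.0171 = $7,636.4838
Ironvale Township: $463,378 × 0.00124 = $574.58872
Transit Authority: $463,378 × 0.00469 = $2,173.24282
Ferndale County: ($463,378 − $16,800) × 0.0114 = $446,578 × 0.0114 = $5,090.9892
Levies subtotal = $15,475.30454
Total = $15,475.30454 + $635 = $16,110.30454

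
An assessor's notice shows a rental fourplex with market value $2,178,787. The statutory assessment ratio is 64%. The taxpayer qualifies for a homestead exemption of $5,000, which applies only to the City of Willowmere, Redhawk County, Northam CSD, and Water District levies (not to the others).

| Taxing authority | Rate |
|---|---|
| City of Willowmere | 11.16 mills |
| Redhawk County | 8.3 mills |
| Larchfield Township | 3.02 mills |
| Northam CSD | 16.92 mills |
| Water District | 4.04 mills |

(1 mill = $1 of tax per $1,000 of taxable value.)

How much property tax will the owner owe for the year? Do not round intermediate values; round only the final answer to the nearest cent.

Assessed value = $2,178,787 × 0.64 = $1,394,423.68
City of Willowmere: ($1,394,423.68 − $5,000) × 0.01116 = $1,389,423.68 × 0.01116 = $15,505.9682688
Redhawk County: ($1,394,423.68 − $5,000) × 0.0083 = $1,389,423.68 × 0.0083 = $11,532.216544
Larchfield Township: $1,394,423.68 × 0.00302 = $4,211.1595136
Northam CSD: ($1,394,423.68 − $5,000) × 0.01692 = $1,389,423.68 × 0.01692 = $23,509.0486656
Water District: ($1,394,423.68 − $5,000) × 0.00404 = $1,389,423.68 × 0.00404 = $5,613.2716672
Total = $60,371.6646592

$60,371.66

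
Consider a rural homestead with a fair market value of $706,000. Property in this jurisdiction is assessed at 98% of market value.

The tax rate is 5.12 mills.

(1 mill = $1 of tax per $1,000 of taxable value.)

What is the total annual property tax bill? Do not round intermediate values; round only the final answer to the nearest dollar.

$3,542

Assessed value = $706,000 × 0.98 = $691,880
Tax = $691,880 × 0.00512 = $3,542.4256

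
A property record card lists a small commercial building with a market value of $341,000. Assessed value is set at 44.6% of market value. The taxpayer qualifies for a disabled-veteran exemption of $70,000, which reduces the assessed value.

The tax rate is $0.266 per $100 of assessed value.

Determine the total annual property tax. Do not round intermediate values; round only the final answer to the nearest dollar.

$218

Assessed value = $341,000 × 0.446 = $152,086
Taxable value = $152,086 − $70,000 = $82,086
Tax = $82,086 × 0.00266 = $218.34876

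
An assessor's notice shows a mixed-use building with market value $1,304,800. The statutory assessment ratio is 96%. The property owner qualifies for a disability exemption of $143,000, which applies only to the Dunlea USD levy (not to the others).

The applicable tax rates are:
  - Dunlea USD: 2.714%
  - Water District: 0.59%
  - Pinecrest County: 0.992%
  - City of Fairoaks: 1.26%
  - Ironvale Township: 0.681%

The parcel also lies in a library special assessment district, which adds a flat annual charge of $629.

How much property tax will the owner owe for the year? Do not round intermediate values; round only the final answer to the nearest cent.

Assessed value = $1,304,800 × 0.96 = $1,252,608
Dunlea USD: ($1,252,608 − $143,000) × 0.02714 = $1,109,608 × 0.02714 = $30,114.76112
Water District: $1,252,608 × 0.0059 = $7,390.3872
Pinecrest County: $1,252,608 × 0.00992 = $12,425.87136
City of Fairoaks: $1,252,608 × 0.0126 = $15,782.8608
Ironvale Township: $1,252,608 × 0.00681 = $8,530.26048
Levies subtotal = $74,244.14096
Total = $74,244.14096 + $629 = $74,873.14096

$74,873.14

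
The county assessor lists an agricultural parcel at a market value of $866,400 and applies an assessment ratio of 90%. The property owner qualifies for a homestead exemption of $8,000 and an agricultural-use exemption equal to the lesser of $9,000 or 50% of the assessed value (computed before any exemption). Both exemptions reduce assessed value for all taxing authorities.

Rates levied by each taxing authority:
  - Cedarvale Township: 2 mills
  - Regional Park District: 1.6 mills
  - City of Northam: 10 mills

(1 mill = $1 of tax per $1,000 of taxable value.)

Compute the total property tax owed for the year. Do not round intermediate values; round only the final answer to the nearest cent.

$10,373.54

Assessed value = $866,400 × 0.9 = $779,760
Agricultural-use exemption = min($9,000, 50% × $779,760) = min($9,000, $389,880) = $9,000 (dollar cap binds)
Taxable value = $779,760 − $8,000 − $9,000 = $762,760
Cedarvale Township: $762,760 × 0.002 = $1,525.52
Regional Park District: $762,760 × 0.0016 = $1,220.416
City of Northam: $762,760 × 0.01 = $7,627.6
Total = $10,373.536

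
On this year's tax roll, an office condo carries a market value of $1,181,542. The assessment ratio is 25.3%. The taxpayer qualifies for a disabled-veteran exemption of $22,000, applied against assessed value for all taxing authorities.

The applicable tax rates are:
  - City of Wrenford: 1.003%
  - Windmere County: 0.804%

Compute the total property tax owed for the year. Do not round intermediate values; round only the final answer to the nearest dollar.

$5,004

Assessed value = $1,181,542 × 0.253 = $298,930.126
Taxable value = $298,930.126 − $22,000 = $276,930.126
City of Wrenford: $276,930.126 × 0.01003 = $2,777.60916378
Windmere County: $276,930.126 × 0.00804 = $2,226.51821304
Total = $2,777.60916378 + $2,226.51821304 = $5,004.12737682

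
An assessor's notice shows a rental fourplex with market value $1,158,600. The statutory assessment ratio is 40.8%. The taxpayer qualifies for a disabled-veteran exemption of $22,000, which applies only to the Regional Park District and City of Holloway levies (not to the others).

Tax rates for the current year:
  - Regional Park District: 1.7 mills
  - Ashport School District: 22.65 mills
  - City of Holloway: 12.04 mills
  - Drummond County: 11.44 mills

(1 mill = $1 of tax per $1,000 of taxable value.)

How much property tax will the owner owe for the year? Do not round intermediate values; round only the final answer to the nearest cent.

$22,307.38

Assessed value = $1,158,600 × 0.408 = $472,708.8
Regional Park District: ($472,708.8 − $22,000) × 0.0017 = $450,708.8 × 0.0017 = $766.20496
Ashport School District: $472,708.8 × 0.02265 = $10,706.85432
City of Holloway: ($472,708.8 − $22,000) × 0.01204 = $450,708.8 × 0.01204 = $5,426.533952
Drummond County: $472,708.8 × 0.01144 = $5,407.788672
Total = $22,307.381904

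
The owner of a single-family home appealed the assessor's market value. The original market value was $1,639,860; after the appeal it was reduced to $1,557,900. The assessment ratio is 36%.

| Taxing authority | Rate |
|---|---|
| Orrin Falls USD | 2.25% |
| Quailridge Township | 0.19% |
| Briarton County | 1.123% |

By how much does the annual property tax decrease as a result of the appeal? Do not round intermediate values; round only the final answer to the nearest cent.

$1,051.28

Old assessed value = $1,639,860 × 0.36 = $590,349.6
New assessed value = $1,557,900 × 0.36 = $560,844
Combined rate = 0.0225 + 0.0019 + 0.01123 = 0.03563
Old tax = $590,349.6 × 0.03563 = $21,034.156248
New tax = $560,844 × 0.03563 = $19,982.87172
Reduction = $21,034.156248 − $19,982.87172 = $1,051.284528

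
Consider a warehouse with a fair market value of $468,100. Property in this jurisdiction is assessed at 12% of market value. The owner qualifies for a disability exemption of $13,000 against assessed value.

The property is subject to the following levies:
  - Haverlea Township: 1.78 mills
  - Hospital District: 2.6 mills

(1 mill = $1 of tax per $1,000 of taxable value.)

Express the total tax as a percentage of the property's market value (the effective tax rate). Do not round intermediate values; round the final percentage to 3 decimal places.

0.040%

Assessed value = $468,100 × 0.12 = $56,172
Taxable value = $56,172 − $13,000 = $43,172
Haverlea Township: $43,172 × 0.00178 = $76.84616
Hospital District: $43,172 × 0.0026 = $112.2472
Total tax = $189.09336
Effective rate = $189.09336 ÷ $468,100 = 0.040% of market value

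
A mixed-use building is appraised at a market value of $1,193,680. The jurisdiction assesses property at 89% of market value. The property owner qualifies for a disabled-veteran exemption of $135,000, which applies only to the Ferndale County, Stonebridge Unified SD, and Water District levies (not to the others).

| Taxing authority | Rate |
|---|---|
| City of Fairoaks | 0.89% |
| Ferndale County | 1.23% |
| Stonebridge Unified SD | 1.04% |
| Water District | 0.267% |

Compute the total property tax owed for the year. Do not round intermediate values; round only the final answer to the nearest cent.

Assessed value = $1,193,680 × 0.89 = $1,062,375.2
City of Fairoaks: $1,062,375.2 × 0.0089 = $9,455.13928
Ferndale County: ($1,062,375.2 − $135,000) × 0.0123 = $927,375.2 × 0.0123 = $11,406.71496
Stonebridge Unified SD: ($1,062,375.2 − $135,000) × 0.0104 = $927,375.2 × 0.0104 = $9,644.70208
Water District: ($1,062,375.2 − $135,000) × 0.00267 = $927,375.2 × 0.00267 = $2,476.091784
Total = $32,982.648104

$32,982.65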